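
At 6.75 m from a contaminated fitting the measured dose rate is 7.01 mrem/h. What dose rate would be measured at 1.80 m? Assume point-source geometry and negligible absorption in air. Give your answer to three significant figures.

98.6 mrem/h

Since intensity falls as 1/r², scaling from 6.75 m to 1.80 m:
(6.75/1.80)² = 14.06, so 7.01 × 14.06 = 98.56 mrem/h.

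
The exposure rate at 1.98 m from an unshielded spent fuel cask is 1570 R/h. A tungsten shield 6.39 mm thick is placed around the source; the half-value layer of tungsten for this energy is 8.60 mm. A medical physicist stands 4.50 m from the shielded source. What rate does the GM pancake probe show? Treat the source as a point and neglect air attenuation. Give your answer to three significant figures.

Distance alone: 1570 × (1.98/4.50)² = 1570 × 0.1936 = 304.0 R/h.
Shield: 6.39/8.60 = 0.7430 half-value layers → attenuation 2^(−0.7430) = 0.5975.
Combined: 304.0 × 0.5975 = 181.6 R/h.

182 R/h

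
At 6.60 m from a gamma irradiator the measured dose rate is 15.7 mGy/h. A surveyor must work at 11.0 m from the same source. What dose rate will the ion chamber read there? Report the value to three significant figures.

5.65 mGy/h

Using I₁d₁² = I₂d₂², scaling from 6.60 m to 11.0 m:
15.7 × (6.60/11.0)² = 15.7 × 0.3600 = 5.652 mGy/h.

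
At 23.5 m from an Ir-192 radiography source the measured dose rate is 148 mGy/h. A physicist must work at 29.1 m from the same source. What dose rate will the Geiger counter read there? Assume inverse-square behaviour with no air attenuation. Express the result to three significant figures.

96.5 mGy/h

By the inverse-square law, scaling from 23.5 m to 29.1 m:
148 × (23.5/29.1)² = 148 × 0.6522 = 96.53 mGy/h.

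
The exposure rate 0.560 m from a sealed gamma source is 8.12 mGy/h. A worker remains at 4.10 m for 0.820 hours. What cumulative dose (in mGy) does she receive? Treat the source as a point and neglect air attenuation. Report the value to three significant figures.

Applying the 1/r² law, rate at 4.10 m:
8.12 × (0.560/4.10)² = 8.12 × 0.01866 = 0.1515 mGy/h.
Dose = rate × time = 0.1515 mGy/h × 0.8200 h = 0.1242 mGy.

0.124 mGy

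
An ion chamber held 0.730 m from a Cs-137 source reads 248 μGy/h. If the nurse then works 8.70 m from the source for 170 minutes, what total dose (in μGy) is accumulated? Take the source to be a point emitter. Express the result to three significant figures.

4.95 μGy

Applying the 1/r² law, rate at 8.70 m:
248 × (0.730/8.70)² = 248 × 0.007041 = 1.746 μGy/h.
Dose = rate × time = 1.746 μGy/h × 2.833 h = 4.946 μGy.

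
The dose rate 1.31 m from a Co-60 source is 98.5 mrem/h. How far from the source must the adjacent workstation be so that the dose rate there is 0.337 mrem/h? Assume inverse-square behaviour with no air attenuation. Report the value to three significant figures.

22.4 m

Using I₁d₁² = I₂d₂², d₂ = d₁·√(I₁/I₂).
I₁/I₂ = 98.5/0.337 = 292.3, so d₂ = 1.31 × √292.3 = 22.40 m.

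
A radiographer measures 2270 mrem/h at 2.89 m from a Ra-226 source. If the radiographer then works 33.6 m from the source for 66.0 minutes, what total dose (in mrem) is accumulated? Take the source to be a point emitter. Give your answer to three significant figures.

18.5 mrem

Applying the 1/r² law, rate at 33.6 m:
2270 × (2.89/33.6)² = 2270 × 0.007398 = 16.79 mrem/h.
Dose = rate × time = 16.79 mrem/h × 1.100 h = 18.47 mrem.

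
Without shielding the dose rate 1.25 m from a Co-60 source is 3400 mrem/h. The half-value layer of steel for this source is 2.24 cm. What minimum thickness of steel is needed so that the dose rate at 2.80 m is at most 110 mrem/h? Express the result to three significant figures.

At 2.80 m, distance alone gives 3400 × (1.25/2.80)² = 3400 × 0.1993 = 677.6 mrem/h.
Further attenuation needed: 677.6/110 = 6.160.
n = log₂(6.160) = 2.623 half-value layers.
Thickness = 2.623 × 2.24 cm = 5.876 cm.

5.88 cm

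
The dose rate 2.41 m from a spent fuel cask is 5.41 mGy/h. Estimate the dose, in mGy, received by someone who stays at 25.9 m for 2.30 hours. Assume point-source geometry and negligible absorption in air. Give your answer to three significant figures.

0.108 mGy

Intensity scales as (d₁/d₂)², so rate at 25.9 m:
(2.41/25.9)² = 0.008658, so 5.41 × 0.008658 = 0.04684 mGy/h.
Dose = rate × time = 0.04684 mGy/h × 2.300 h = 0.1077 mGy.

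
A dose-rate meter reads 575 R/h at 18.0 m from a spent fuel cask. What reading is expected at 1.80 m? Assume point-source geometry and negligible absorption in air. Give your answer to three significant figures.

57500 R/h

Applying the 1/r² law, the rate at 1.80 m is
(18.0/1.80)² = 100.0, so 575 × 100.0 = 57500 R/h.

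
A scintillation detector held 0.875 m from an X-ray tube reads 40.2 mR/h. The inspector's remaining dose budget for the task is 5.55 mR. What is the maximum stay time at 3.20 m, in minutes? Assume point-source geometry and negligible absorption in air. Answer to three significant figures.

111 min

Since intensity falls as 1/r², rate at 3.20 m:
40.2 × (0.875/3.20)² = 40.2 × 0.07477 = 3.006 mR/h.
Stay time = 5.55 mR ÷ 3.006 mR/h = 1.846 h = 110.8 min.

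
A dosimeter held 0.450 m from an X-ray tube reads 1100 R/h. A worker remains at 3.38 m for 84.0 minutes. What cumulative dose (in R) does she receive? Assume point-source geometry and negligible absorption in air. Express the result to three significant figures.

27.3 R

Applying the 1/r² law, rate at 3.38 m:
(0.450/3.38)² = 0.01773, so 1100 × 0.01773 = 19.50 R/h.
Dose = rate × time = 19.50 R/h × 1.400 h = 27.30 R.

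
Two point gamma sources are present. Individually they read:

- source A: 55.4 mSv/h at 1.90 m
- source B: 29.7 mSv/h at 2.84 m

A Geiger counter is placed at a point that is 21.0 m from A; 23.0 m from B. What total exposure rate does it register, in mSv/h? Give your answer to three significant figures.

0.906 mSv/h

By superposition, sum each source's inverse-square contribution:
A: 55.4 × (1.90/21.0)² = 0.4535 mSv/h
B: 29.7 × (2.84/23.0)² = 0.4528 mSv/h
Total = 0.4535 + 0.4528 = 0.9063 mSv/h.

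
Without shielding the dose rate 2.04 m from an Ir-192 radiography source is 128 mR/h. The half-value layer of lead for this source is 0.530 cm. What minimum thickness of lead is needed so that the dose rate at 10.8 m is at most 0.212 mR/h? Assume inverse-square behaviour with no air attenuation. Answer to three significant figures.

2.35 cm

At 10.8 m, distance alone gives (2.04/10.8)² = 0.03568, so 128 × 0.03568 = 4.567 mR/h.
Further attenuation needed: 4.567/0.212 = 21.54.
n = log₂(21.54) = 4.429 half-value layers.
Thickness = 4.429 × 0.530 cm = 2.347 cm.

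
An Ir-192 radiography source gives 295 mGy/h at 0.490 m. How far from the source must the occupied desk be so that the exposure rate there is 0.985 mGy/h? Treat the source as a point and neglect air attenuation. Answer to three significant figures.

By the inverse-square law, d₂ = d₁·√(I₁/I₂).
I₁/I₂ = 295/0.985 = 299.5, so d₂ = 0.490 × √299.5 = 8.480 m.

8.48 m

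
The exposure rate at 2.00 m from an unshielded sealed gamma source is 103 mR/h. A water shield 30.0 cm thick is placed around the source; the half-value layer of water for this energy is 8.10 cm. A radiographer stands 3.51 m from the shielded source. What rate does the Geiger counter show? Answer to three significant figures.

Distance alone: (2.00/3.51)² = 0.3247, so 103 × 0.3247 = 33.44 mR/h.
Shield: 30.0/8.10 = 3.704 half-value layers → attenuation 2^(−3.704) = 0.07673.
Combined: 33.44 × 0.07673 = 2.566 mR/h.

2.57 mR/h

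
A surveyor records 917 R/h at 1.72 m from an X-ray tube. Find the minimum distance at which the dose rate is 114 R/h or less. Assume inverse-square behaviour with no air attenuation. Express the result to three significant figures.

Applying the 1/r² law, d₂ = d₁·√(I₁/I₂).
I₁/I₂ = 917/114 = 8.044, so d₂ = 1.72 × √8.044 = 4.878 m.

4.88 m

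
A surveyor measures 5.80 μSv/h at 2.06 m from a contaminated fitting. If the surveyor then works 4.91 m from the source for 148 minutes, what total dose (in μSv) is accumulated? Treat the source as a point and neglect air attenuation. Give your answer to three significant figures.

2.52 μSv

Using I₁d₁² = I₂d₂², rate at 4.91 m:
5.80 × (2.06/4.91)² = 5.80 × 0.1760 = 1.021 μSv/h.
Dose = rate × time = 1.021 μSv/h × 2.467 h = 2.519 μSv.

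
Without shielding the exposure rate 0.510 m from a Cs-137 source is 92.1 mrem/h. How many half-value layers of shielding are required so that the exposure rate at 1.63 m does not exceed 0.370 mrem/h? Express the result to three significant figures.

At 1.63 m, distance alone gives (0.510/1.63)² = 0.09790, so 92.1 × 0.09790 = 9.017 mrem/h.
Further attenuation needed: 9.017/0.370 = 24.37.
n = log₂(24.37) = 4.607 half-value layers.

4.61 half-value layers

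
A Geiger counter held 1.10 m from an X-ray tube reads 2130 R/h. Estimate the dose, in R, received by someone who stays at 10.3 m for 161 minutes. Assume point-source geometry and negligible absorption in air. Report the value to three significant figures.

65.2 R

Applying the 1/r² law, rate at 10.3 m:
2130 × (1.10/10.3)² = 2130 × 0.01141 = 24.30 R/h.
Dose = rate × time = 24.30 R/h × 2.683 h = 65.20 R.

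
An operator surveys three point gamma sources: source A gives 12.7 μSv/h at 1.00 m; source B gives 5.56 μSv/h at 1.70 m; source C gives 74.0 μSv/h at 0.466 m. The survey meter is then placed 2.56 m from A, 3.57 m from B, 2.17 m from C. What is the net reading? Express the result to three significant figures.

By superposition, sum each source's inverse-square contribution:
A: 12.7 × (1.00/2.56)² = 1.938 μSv/h
B: 5.56 × (1.70/3.57)² = 1.261 μSv/h
C: 74.0 × (0.466/2.17)² = 3.413 μSv/h
Total = 1.938 + 1.261 + 3.413 = 6.612 μSv/h.

6.61 μSv/h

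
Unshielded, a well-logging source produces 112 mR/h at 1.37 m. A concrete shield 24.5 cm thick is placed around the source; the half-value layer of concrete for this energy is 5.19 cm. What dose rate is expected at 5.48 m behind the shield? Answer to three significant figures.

Distance alone: 112 × (1.37/5.48)² = 112 × 0.06250 = 7.000 mR/h.
Shield: 24.5/5.19 = 4.721 half-value layers → attenuation 2^(−4.721) = 0.03792.
Combined: 7.000 × 0.03792 = 0.2654 mR/h.

0.265 mR/h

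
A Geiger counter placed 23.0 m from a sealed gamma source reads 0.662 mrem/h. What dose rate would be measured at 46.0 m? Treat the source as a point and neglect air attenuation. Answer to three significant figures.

0.166 mrem/h

Applying the 1/r² law, scaling from 23.0 m to 46.0 m:
(23.0/46.0)² = 0.2500, so 0.662 × 0.2500 = 0.1655 mrem/h.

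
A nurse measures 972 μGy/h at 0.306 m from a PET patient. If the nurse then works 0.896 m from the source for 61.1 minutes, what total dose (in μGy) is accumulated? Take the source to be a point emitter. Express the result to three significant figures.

Intensity scales as (d₁/d₂)², so rate at 0.896 m:
972 × (0.306/0.896)² = 972 × 0.1166 = 113.3 μGy/h.
Dose = rate × time = 113.3 μGy/h × 1.018 h = 115.3 μGy.

115 μGy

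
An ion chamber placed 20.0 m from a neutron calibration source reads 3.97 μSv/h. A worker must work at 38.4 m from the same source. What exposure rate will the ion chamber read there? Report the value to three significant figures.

Intensity scales as (d₁/d₂)², so scaling from 20.0 m to 38.4 m:
3.97 × (20.0/38.4)² = 3.97 × 0.2713 = 1.077 μSv/h.

1.08 μSv/h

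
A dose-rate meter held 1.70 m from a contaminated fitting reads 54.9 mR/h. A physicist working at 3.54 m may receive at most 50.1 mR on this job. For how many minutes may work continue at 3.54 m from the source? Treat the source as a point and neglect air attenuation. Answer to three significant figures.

237 min

Since intensity falls as 1/r², rate at 3.54 m:
(1.70/3.54)² = 0.2306, so 54.9 × 0.2306 = 12.66 mR/h.
Stay time = 50.1 mR ÷ 12.66 mR/h = 3.957 h = 237.4 min.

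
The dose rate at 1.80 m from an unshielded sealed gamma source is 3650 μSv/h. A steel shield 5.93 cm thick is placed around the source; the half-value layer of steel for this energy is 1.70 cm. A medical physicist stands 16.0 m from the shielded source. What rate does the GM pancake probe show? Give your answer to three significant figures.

Distance alone: 3650 × (1.80/16.0)² = 3650 × 0.01266 = 46.21 μSv/h.
Shield: 5.93/1.70 = 3.488 half-value layers → attenuation 2^(−3.488) = 0.08913.
Combined: 46.21 × 0.08913 = 4.119 μSv/h.

4.12 μSv/h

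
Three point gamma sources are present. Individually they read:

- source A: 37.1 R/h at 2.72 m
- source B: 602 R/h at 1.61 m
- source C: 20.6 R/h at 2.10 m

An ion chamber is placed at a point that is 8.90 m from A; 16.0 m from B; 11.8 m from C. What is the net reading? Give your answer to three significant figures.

10.2 R/h

Each source contributes Iᵢ·(dᵢ/rᵢ)²; contributions add.
A: 37.1 × (2.72/8.90)² = 3.465 R/h
B: 602 × (1.61/16.0)² = 6.095 R/h
C: 20.6 × (2.10/11.8)² = 0.6524 R/h
Total = 3.465 + 6.095 + 0.6524 = 10.21 R/h.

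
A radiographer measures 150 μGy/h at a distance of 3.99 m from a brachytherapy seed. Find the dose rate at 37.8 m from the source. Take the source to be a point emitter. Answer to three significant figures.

Since intensity falls as 1/r², the rate at 37.8 m is
150 × (3.99/37.8)² = 150 × 0.01114 = 1.671 μGy/h.

1.67 μGy/h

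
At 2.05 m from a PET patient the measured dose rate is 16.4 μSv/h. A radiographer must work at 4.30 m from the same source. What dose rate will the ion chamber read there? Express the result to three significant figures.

3.73 μSv/h

By the inverse-square law, scaling from 2.05 m to 4.30 m:
(2.05/4.30)² = 0.2273, so 16.4 × 0.2273 = 3.728 μSv/h.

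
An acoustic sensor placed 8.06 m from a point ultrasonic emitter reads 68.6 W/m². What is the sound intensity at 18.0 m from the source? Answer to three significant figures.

By the inverse-square law, scaling from 8.06 m to 18.0 m:
(8.06/18.0)² = 0.2005, so 68.6 × 0.2005 = 13.75 W/m².

13.8 W/m²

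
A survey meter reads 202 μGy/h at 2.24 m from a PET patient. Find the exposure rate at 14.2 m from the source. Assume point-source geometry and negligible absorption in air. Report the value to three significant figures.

5.03 μGy/h

Since intensity falls as 1/r², the rate at 14.2 m is
202 × (2.24/14.2)² = 202 × 0.02488 = 5.026 μGy/h.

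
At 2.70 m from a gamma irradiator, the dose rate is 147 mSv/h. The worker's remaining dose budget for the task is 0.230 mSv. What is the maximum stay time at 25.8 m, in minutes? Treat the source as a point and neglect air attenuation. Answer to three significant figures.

8.57 min

Applying the 1/r² law, rate at 25.8 m:
(2.70/25.8)² = 0.01095, so 147 × 0.01095 = 1.610 mSv/h.
Stay time = 0.230 mSv ÷ 1.610 mSv/h = 0.1429 h = 8.574 min.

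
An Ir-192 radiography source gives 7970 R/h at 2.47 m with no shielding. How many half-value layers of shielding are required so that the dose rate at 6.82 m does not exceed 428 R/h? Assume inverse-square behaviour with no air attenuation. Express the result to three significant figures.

At 6.82 m, distance alone gives (2.47/6.82)² = 0.1312, so 7970 × 0.1312 = 1046 R/h.
Further attenuation needed: 1046/428 = 2.444.
n = log₂(2.444) = 1.289 half-value layers.

1.29 half-value layers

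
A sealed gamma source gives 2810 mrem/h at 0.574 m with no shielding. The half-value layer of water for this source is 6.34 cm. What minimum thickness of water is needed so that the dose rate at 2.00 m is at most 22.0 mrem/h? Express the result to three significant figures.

21.5 cm

At 2.00 m, distance alone gives 2810 × (0.574/2.00)² = 2810 × 0.08237 = 231.5 mrem/h.
Further attenuation needed: 231.5/22.0 = 10.52.
n = log₂(10.52) = 3.395 half-value layers.
Thickness = 3.395 × 6.34 cm = 21.52 cm.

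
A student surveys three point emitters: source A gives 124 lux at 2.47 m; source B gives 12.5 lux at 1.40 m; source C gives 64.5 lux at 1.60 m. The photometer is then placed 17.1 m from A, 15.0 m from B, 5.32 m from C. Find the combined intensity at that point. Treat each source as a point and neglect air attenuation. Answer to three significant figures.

8.53 lux

Each source contributes Iᵢ·(dᵢ/rᵢ)²; contributions add.
A: 124 × (2.47/17.1)² = 2.587 lux
B: 12.5 × (1.40/15.0)² = 0.1089 lux
C: 64.5 × (1.60/5.32)² = 5.834 lux
Total = 2.587 + 0.1089 + 5.834 = 8.530 lux.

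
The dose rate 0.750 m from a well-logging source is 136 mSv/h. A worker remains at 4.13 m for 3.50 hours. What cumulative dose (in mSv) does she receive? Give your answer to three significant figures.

15.7 mSv

Using I₁d₁² = I₂d₂², rate at 4.13 m:
(0.750/4.13)² = 0.03298, so 136 × 0.03298 = 4.485 mSv/h.
Dose = rate × time = 4.485 mSv/h × 3.500 h = 15.70 mSv.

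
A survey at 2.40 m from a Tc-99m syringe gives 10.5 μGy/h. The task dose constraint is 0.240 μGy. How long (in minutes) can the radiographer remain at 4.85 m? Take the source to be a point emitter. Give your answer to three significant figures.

5.60 min

By the inverse-square law, rate at 4.85 m:
10.5 × (2.40/4.85)² = 10.5 × 0.2449 = 2.571 μGy/h.
Stay time = 0.240 μGy ÷ 2.571 μGy/h = 0.09335 h = 5.601 min.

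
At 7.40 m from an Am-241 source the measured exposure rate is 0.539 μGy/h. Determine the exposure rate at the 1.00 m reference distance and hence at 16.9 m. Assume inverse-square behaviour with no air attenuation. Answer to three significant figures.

By the inverse-square law,
At 1.00 m: (7.40/1.00)² = 54.76, so 0.539 × 54.76 = 29.52 μGy/h
At 16.9 m: (1.00/16.9)² = 0.003501, so 29.52 × 0.003501 = 0.1033 μGy/h.

29.5 μGy/h; 0.103 μGy/h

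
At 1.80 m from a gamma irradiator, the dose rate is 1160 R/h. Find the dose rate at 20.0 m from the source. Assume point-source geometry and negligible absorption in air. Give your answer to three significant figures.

Using I₁d₁² = I₂d₂², the rate at 20.0 m is
(1.80/20.0)² = 0.008100, so 1160 × 0.008100 = 9.396 R/h.

9.40 R/h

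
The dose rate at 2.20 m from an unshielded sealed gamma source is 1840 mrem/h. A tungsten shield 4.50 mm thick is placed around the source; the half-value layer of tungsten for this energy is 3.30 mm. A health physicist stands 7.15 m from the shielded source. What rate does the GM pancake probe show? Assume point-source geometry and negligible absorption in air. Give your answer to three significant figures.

Distance alone: 1840 × (2.20/7.15)² = 1840 × 0.09467 = 174.2 mrem/h.
Shield: 4.50/3.30 = 1.364 half-value layers → attenuation 2^(−1.364) = 0.3885.
Combined: 174.2 × 0.3885 = 67.68 mrem/h.

67.7 mrem/h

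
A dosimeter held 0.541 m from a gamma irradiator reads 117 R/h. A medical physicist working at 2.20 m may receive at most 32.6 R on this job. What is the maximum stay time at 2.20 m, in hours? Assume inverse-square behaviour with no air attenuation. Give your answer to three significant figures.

By the inverse-square law, rate at 2.20 m:
(0.541/2.20)² = 0.06047, so 117 × 0.06047 = 7.075 R/h.
Stay time = 32.6 R ÷ 7.075 R/h = 4.608 h.

4.61 h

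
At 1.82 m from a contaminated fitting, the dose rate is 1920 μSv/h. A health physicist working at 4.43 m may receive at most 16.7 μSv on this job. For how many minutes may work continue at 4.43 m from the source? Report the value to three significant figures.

3.09 min

Using I₁d₁² = I₂d₂², rate at 4.43 m:
(1.82/4.43)² = 0.1688, so 1920 × 0.1688 = 324.1 μSv/h.
Stay time = 16.7 μSv ÷ 324.1 μSv/h = 0.05153 h = 3.092 min.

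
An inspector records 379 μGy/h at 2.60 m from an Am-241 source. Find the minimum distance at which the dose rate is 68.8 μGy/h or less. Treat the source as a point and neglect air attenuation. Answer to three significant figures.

6.10 m

Intensity scales as (d₁/d₂)², so d₂ = d₁·√(I₁/I₂).
I₁/I₂ = 379/68.8 = 5.509, so d₂ = 2.60 × √5.509 = 6.103 m.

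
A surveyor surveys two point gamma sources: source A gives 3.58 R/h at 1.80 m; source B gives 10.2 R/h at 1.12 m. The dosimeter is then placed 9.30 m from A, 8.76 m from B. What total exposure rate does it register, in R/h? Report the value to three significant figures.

By superposition, sum each source's inverse-square contribution:
A: 3.58 × (1.80/9.30)² = 0.1341 R/h
B: 10.2 × (1.12/8.76)² = 0.1667 R/h
Total = 0.1341 + 0.1667 = 0.3008 R/h.

0.301 R/h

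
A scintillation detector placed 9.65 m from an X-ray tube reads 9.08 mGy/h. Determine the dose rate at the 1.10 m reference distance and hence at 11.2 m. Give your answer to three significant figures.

699 mGy/h; 6.74 mGy/h

Since intensity falls as 1/r²,
At 1.10 m: (9.65/1.10)² = 76.96, so 9.08 × 76.96 = 698.8 mGy/h
At 11.2 m: (1.10/11.2)² = 0.009646, so 698.8 × 0.009646 = 6.741 mGy/h.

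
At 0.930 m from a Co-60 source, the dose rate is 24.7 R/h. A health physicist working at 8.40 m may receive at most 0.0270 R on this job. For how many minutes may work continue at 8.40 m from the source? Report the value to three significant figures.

By the inverse-square law, rate at 8.40 m:
24.7 × (0.930/8.40)² = 24.7 × 0.01226 = 0.3028 R/h.
Stay time = 0.0270 R ÷ 0.3028 R/h = 0.08917 h = 5.350 min.

5.35 min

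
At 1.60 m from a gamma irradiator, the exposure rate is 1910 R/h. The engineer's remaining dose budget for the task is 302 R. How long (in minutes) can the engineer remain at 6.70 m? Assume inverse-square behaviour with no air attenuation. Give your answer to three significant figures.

166 min

Since intensity falls as 1/r², rate at 6.70 m:
1910 × (1.60/6.70)² = 1910 × 0.05703 = 108.9 R/h.
Stay time = 302 R ÷ 108.9 R/h = 2.773 h = 166.4 min.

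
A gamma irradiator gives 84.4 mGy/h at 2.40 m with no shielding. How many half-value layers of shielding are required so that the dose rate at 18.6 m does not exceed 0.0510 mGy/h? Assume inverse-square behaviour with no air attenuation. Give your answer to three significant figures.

At 18.6 m, distance alone gives 84.4 × (2.40/18.6)² = 84.4 × 0.01665 = 1.405 mGy/h.
Further attenuation needed: 1.405/0.0510 = 27.55.
n = log₂(27.55) = 4.784 half-value layers.

4.78 half-value layers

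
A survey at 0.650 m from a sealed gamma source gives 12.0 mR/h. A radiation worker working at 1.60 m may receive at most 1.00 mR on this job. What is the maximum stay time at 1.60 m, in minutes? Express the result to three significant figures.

30.3 min

By the inverse-square law, rate at 1.60 m:
(0.650/1.60)² = 0.1650, so 12.0 × 0.1650 = 1.980 mR/h.
Stay time = 1.00 mR ÷ 1.980 mR/h = 0.5051 h = 30.31 min.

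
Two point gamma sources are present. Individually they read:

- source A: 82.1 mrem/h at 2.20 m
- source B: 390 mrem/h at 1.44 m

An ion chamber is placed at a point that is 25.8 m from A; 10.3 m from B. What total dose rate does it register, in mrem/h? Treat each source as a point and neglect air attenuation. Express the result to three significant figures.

By superposition, sum each source's inverse-square contribution:
A: 82.1 × (2.20/25.8)² = 0.5970 mrem/h
B: 390 × (1.44/10.3)² = 7.623 mrem/h
Total = 0.5970 + 7.623 = 8.220 mrem/h.

8.22 mrem/h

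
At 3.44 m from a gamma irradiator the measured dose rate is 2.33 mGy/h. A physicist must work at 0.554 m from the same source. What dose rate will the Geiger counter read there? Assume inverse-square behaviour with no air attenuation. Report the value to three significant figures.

By the inverse-square law, scaling from 3.44 m to 0.554 m:
2.33 × (3.44/0.554)² = 2.33 × 38.56 = 89.84 mGy/h.

89.8 mGy/h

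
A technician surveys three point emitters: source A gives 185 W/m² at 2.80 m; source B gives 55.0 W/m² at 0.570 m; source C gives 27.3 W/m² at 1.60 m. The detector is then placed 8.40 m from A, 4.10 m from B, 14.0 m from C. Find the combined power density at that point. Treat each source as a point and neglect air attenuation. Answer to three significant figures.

22.0 W/m²

Each source contributes Iᵢ·(dᵢ/rᵢ)²; contributions add.
A: 185 × (2.80/8.40)² = 20.56 W/m²
B: 55.0 × (0.570/4.10)² = 1.063 W/m²
C: 27.3 × (1.60/14.0)² = 0.3566 W/m²
Total = 20.56 + 1.063 + 0.3566 = 21.98 W/m².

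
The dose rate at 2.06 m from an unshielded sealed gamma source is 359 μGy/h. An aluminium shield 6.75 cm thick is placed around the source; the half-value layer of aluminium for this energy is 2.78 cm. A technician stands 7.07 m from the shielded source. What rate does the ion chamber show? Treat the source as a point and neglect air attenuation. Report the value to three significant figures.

5.66 μGy/h

Distance alone: 359 × (2.06/7.07)² = 359 × 0.08490 = 30.48 μGy/h.
Shield: 6.75/2.78 = 2.428 half-value layers → attenuation 2^(−2.428) = 0.1858.
Combined: 30.48 × 0.1858 = 5.663 μGy/h.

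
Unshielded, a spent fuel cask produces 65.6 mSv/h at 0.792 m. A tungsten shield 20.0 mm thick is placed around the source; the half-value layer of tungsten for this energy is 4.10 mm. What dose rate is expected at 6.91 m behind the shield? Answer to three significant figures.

Distance alone: (0.792/6.91)² = 0.01314, so 65.6 × 0.01314 = 0.8620 mSv/h.
Shield: 20.0/4.10 = 4.878 half-value layers → attenuation 2^(−4.878) = 0.03401.
Combined: 0.8620 × 0.03401 = 0.02932 mSv/h.

0.0293 mSv/h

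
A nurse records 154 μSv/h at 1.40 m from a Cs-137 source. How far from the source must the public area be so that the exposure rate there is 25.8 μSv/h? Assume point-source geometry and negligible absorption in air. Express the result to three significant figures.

Applying the 1/r² law, d₂ = d₁·√(I₁/I₂).
I₁/I₂ = 154/25.8 = 5.969, so d₂ = 1.40 × √5.969 = 3.420 m.

3.42 m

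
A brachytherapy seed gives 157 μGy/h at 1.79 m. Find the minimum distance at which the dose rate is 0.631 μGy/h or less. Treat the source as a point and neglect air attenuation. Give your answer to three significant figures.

28.2 m

By the inverse-square law, d₂ = d₁·√(I₁/I₂).
I₁/I₂ = 157/0.631 = 248.8, so d₂ = 1.79 × √248.8 = 28.23 m.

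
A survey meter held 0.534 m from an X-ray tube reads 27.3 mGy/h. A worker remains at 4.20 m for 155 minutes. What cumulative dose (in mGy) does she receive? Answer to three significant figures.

1.14 mGy

Intensity scales as (d₁/d₂)², so rate at 4.20 m:
27.3 × (0.534/4.20)² = 27.3 × 0.01617 = 0.4414 mGy/h.
Dose = rate × time = 0.4414 mGy/h × 2.583 h = 1.140 mGy.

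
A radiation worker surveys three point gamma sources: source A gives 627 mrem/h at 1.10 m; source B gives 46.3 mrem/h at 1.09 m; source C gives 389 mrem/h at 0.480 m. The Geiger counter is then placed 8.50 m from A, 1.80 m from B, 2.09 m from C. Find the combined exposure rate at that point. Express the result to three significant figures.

By superposition, sum each source's inverse-square contribution:
A: 627 × (1.10/8.50)² = 10.50 mrem/h
B: 46.3 × (1.09/1.80)² = 16.98 mrem/h
C: 389 × (0.480/2.09)² = 20.52 mrem/h
Total = 10.50 + 16.98 + 20.52 = 48.00 mrem/h.

48.0 mrem/h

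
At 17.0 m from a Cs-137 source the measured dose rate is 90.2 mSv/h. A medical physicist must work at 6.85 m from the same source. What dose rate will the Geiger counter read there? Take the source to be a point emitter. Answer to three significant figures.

556 mSv/h

Applying the 1/r² law, scaling from 17.0 m to 6.85 m:
90.2 × (17.0/6.85)² = 90.2 × 6.159 = 555.5 mSv/h.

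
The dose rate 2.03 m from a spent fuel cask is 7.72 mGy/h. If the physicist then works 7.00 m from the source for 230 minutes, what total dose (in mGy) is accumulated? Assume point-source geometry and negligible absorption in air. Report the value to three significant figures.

Using I₁d₁² = I₂d₂², rate at 7.00 m:
(2.03/7.00)² = 0.08410, so 7.72 × 0.08410 = 0.6493 mGy/h.
Dose = rate × time = 0.6493 mGy/h × 3.833 h = 2.489 mGy.

2.49 mGy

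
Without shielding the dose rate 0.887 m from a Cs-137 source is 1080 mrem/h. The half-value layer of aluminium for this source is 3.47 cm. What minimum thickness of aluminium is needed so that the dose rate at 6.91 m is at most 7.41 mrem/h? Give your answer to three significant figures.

4.39 cm

At 6.91 m, distance alone gives 1080 × (0.887/6.91)² = 1080 × 0.01648 = 17.80 mrem/h.
Further attenuation needed: 17.80/7.41 = 2.402.
n = log₂(2.402) = 1.264 half-value layers.
Thickness = 1.264 × 3.47 cm = 4.386 cm.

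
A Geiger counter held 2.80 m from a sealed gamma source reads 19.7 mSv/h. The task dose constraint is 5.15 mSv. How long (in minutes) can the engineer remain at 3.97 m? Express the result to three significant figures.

Since intensity falls as 1/r², rate at 3.97 m:
19.7 × (2.80/3.97)² = 19.7 × 0.4974 = 9.799 mSv/h.
Stay time = 5.15 mSv ÷ 9.799 mSv/h = 0.5256 h = 31.54 min.

31.5 min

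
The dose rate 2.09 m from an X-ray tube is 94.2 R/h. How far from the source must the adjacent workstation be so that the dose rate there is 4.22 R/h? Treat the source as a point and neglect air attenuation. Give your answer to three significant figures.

9.87 m

Since intensity falls as 1/r², d₂ = d₁·√(I₁/I₂).
I₁/I₂ = 94.2/4.22 = 22.32, so d₂ = 2.09 × √22.32 = 9.874 m.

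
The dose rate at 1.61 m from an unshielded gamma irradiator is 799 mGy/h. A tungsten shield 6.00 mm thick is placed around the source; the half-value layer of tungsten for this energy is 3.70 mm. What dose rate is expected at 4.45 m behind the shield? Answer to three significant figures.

34.0 mGy/h

Distance alone: (1.61/4.45)² = 0.1309, so 799 × 0.1309 = 104.6 mGy/h.
Shield: 6.00/3.70 = 1.622 half-value layers → attenuation 2^(−1.622) = 0.3249.
Combined: 104.6 × 0.3249 = 33.98 mGy/h.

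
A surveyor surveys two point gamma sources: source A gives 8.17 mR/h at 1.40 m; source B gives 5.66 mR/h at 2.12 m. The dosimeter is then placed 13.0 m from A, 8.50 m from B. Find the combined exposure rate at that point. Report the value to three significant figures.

0.447 mR/h

Each source contributes Iᵢ·(dᵢ/rᵢ)²; contributions add.
A: 8.17 × (1.40/13.0)² = 0.09475 mR/h
B: 5.66 × (2.12/8.50)² = 0.3521 mR/h
Total = 0.09475 + 0.3521 = 0.4469 mR/h.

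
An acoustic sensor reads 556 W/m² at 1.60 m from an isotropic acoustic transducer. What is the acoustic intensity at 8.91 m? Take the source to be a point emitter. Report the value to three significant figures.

Intensity scales as (d₁/d₂)², so the rate at 8.91 m is
556 × (1.60/8.91)² = 556 × 0.03225 = 17.93 W/m².

17.9 W/m²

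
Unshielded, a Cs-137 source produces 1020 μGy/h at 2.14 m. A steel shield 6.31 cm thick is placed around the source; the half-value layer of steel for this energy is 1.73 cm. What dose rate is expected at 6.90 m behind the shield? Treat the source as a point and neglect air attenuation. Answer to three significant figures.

Distance alone: 1020 × (2.14/6.90)² = 1020 × 0.09619 = 98.11 μGy/h.
Shield: 6.31/1.73 = 3.647 half-value layers → attenuation 2^(−3.647) = 0.07983.
Combined: 98.11 × 0.07983 = 7.832 μGy/h.

7.83 μGy/h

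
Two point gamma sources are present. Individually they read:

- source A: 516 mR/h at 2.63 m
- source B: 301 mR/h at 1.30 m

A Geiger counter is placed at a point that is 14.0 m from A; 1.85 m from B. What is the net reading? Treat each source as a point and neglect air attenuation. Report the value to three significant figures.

167 mR/h

Each source contributes Iᵢ·(dᵢ/rᵢ)²; contributions add.
A: 516 × (2.63/14.0)² = 18.21 mR/h
B: 301 × (1.30/1.85)² = 148.6 mR/h
Total = 18.21 + 148.6 = 166.8 mR/h.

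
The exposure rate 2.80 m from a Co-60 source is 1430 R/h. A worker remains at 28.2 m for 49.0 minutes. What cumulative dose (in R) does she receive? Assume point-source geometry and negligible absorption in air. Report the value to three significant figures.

11.5 R

By the inverse-square law, rate at 28.2 m:
(2.80/28.2)² = 0.009859, so 1430 × 0.009859 = 14.10 R/h.
Dose = rate × time = 14.10 R/h × 0.8167 h = 11.52 R.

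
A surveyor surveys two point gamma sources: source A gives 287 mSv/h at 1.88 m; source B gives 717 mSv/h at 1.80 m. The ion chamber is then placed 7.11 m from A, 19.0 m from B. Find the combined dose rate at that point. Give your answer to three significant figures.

26.5 mSv/h

Each source contributes Iᵢ·(dᵢ/rᵢ)²; contributions add.
A: 287 × (1.88/7.11)² = 20.07 mSv/h
B: 717 × (1.80/19.0)² = 6.435 mSv/h
Total = 20.07 + 6.435 = 26.50 mSv/h.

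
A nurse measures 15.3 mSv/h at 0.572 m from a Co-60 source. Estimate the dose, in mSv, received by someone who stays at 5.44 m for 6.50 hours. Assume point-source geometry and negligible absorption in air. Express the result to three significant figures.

1.10 mSv

Since intensity falls as 1/r², rate at 5.44 m:
15.3 × (0.572/5.44)² = 15.3 × 0.01106 = 0.1692 mSv/h.
Dose = rate × time = 0.1692 mSv/h × 6.500 h = 1.100 mSv.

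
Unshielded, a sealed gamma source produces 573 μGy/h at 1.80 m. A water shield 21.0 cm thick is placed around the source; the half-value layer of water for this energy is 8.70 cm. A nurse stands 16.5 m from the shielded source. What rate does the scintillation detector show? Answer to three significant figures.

1.28 μGy/h

Distance alone: (1.80/16.5)² = 0.01190, so 573 × 0.01190 = 6.819 μGy/h.
Shield: 21.0/8.70 = 2.414 half-value layers → attenuation 2^(−2.414) = 0.1876.
Combined: 6.819 × 0.1876 = 1.279 μGy/h.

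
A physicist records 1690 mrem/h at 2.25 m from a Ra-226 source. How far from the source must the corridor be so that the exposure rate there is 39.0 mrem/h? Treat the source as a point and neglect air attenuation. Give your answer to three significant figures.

14.8 m

By the inverse-square law, d₂ = d₁·√(I₁/I₂).
I₁/I₂ = 1690/39.0 = 43.33, so d₂ = 2.25 × √43.33 = 14.81 m.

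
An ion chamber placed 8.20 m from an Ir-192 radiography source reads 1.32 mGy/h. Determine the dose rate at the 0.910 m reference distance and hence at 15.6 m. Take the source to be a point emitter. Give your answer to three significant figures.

By the inverse-square law,
At 0.910 m: 1.32 × (8.20/0.910)² = 1.32 × 81.20 = 107.2 mGy/h
At 15.6 m: (0.910/15.6)² = 0.003403, so 107.2 × 0.003403 = 0.3648 mGy/h.

107 mGy/h; 0.365 mGy/h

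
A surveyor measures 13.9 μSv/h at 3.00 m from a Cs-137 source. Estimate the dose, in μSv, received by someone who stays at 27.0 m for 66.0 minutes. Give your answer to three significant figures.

Applying the 1/r² law, rate at 27.0 m:
(3.00/27.0)² = 0.01235, so 13.9 × 0.01235 = 0.1717 μSv/h.
Dose = rate × time = 0.1717 μSv/h × 1.100 h = 0.1889 μSv.

0.189 μSv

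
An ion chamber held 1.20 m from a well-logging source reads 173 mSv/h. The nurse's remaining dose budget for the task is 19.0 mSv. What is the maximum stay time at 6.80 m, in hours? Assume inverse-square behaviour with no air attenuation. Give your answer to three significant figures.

Since intensity falls as 1/r², rate at 6.80 m:
(1.20/6.80)² = 0.03114, so 173 × 0.03114 = 5.387 mSv/h.
Stay time = 19.0 mSv ÷ 5.387 mSv/h = 3.527 h.

3.53 h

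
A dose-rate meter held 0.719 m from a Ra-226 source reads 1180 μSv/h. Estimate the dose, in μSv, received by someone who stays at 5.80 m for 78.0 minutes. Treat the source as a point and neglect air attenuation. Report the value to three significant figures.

Using I₁d₁² = I₂d₂², rate at 5.80 m:
(0.719/5.80)² = 0.01537, so 1180 × 0.01537 = 18.14 μSv/h.
Dose = rate × time = 18.14 μSv/h × 1.300 h = 23.58 μSv.

23.6 μSv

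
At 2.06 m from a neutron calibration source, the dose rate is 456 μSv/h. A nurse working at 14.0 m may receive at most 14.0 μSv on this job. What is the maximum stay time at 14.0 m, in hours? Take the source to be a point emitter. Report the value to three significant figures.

Intensity scales as (d₁/d₂)², so rate at 14.0 m:
456 × (2.06/14.0)² = 456 × 0.02165 = 9.872 μSv/h.
Stay time = 14.0 μSv ÷ 9.872 μSv/h = 1.418 h.

1.42 h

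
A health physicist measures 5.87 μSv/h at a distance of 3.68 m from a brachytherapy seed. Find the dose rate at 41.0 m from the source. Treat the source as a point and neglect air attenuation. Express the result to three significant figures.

0.0473 μSv/h

By the inverse-square law, the rate at 41.0 m is
(3.68/41.0)² = 0.008056, so 5.87 × 0.008056 = 0.04729 μSv/h.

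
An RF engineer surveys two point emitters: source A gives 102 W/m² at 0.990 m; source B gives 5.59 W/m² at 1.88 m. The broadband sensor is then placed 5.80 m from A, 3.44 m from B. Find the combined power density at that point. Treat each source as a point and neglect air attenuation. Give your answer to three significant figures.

By superposition, sum each source's inverse-square contribution:
A: 102 × (0.990/5.80)² = 2.972 W/m²
B: 5.59 × (1.88/3.44)² = 1.670 W/m²
Total = 2.972 + 1.670 = 4.642 W/m².

4.64 W/m²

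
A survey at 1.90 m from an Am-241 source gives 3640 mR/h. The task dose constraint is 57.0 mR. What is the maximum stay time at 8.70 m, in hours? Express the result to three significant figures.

Applying the 1/r² law, rate at 8.70 m:
3640 × (1.90/8.70)² = 3640 × 0.04769 = 173.6 mR/h.
Stay time = 57.0 mR ÷ 173.6 mR/h = 0.3283 h.

0.328 h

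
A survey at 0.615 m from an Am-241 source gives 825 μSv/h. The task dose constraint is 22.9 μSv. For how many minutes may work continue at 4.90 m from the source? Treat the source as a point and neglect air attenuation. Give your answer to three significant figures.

106 min

Applying the 1/r² law, rate at 4.90 m:
(0.615/4.90)² = 0.01575, so 825 × 0.01575 = 12.99 μSv/h.
Stay time = 22.9 μSv ÷ 12.99 μSv/h = 1.763 h = 105.8 min.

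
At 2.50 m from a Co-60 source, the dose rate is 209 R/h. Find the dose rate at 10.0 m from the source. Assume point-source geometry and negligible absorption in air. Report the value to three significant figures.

13.1 R/h

Applying the 1/r² law, the rate at 10.0 m is
(2.50/10.0)² = 0.06250, so 209 × 0.06250 = 13.06 R/h.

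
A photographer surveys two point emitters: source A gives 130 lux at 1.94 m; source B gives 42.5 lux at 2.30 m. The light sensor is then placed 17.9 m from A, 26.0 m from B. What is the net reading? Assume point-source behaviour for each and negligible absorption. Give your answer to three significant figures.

By superposition, sum each source's inverse-square contribution:
A: 130 × (1.94/17.9)² = 1.527 lux
B: 42.5 × (2.30/26.0)² = 0.3326 lux
Total = 1.527 + 0.3326 = 1.860 lux.

1.86 lux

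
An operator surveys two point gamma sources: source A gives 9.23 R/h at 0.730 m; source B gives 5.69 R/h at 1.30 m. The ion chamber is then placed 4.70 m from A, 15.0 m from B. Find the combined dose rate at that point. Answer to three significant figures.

0.265 R/h

By superposition, sum each source's inverse-square contribution:
A: 9.23 × (0.730/4.70)² = 0.2227 R/h
B: 5.69 × (1.30/15.0)² = 0.04274 R/h
Total = 0.2227 + 0.04274 = 0.2654 R/h.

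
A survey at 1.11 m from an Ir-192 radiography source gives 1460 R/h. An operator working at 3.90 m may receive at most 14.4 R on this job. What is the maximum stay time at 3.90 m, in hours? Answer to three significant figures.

0.122 h

Applying the 1/r² law, rate at 3.90 m:
1460 × (1.11/3.90)² = 1460 × 0.08101 = 118.3 R/h.
Stay time = 14.4 R ÷ 118.3 R/h = 0.1217 h.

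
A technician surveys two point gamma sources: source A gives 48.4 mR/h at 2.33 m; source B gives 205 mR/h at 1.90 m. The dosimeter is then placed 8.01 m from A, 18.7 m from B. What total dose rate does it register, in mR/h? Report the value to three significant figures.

Each source contributes Iᵢ·(dᵢ/rᵢ)²; contributions add.
A: 48.4 × (2.33/8.01)² = 4.095 mR/h
B: 205 × (1.90/18.7)² = 2.116 mR/h
Total = 4.095 + 2.116 = 6.211 mR/h.

6.21 mR/h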